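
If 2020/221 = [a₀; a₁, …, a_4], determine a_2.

7

2020 ÷ 221 → quotient 9, remainder 31
221 ÷ 31 → quotient 7, remainder 4
31 ÷ 4 → quotient 7, remainder 3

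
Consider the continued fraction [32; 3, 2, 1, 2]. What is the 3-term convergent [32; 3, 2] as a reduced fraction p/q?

Use the convergent recurrence hₖ = aₖ·hₖ₋₁ + hₖ₋₂ (and likewise for the denominators kₖ):
a_0 = 32: 32/1
a_1 = 3: 97/3
a_2 = 2: 226/7

226/7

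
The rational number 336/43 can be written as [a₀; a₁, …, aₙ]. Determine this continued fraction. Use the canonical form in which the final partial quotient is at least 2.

[7; 1, 4, 2, 1, 2]

Repeatedly divide and take the remainder:
336 = 7·43 + 35, so a_0 = 7
43 = 1·35 + 8, so a_1 = 1
35 = 4·8 + 3, so a_2 = 4
8 = 2·3 + 2, so a_3 = 2
3 = 1·2 + 1, so a_4 = 1
2 = 2·1 + 0, so a_5 = 2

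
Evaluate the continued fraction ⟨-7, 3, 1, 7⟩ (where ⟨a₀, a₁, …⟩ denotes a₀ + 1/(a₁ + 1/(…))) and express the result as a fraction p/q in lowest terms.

a_0 = -7: -7/1
a_1 = 3: -20/3
a_2 = 1: -27/4
a_3 = 7: -209/31

-209/31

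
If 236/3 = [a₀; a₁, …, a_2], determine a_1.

1

Run the Euclidean algorithm, recording each quotient:
236 ÷ 3 → quotient 78, remainder 2
3 ÷ 2 → quotient 1, remainder 1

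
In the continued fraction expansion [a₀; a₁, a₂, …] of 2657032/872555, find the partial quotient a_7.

2657032 ÷ 872555 → quotient 3, remainder 39367
872555 ÷ 39367 → quotient 22, remainder 6481
39367 ÷ 6481 → quotient 6, remainder 481
6481 ÷ 481 → quotient 13, remainder 228
481 ÷ 228 → quotient 2, remainder 25
228 ÷ 25 → quotient 9, remainder 3
25 ÷ 3 → quotient 8, remainder 1
3 ÷ 1 → quotient 3, remainder 0

3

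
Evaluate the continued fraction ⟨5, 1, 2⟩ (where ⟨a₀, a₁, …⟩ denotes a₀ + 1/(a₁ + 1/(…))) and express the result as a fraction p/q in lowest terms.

Starting at the tail and folding back:
Start with 2.
1 + 1/(2/1) = 1 + 1/2 = 3/2
5 + 1/(3/2) = 5 + 2/3 = 17/3

17/3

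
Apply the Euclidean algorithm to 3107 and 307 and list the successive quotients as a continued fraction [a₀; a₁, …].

⌊3107/307⌋ = 10, remainder 37
⌊307/37⌋ = 8, remainder 11
⌊37/11⌋ = 3, remainder 4
⌊11/4⌋ = 2, remainder 3
⌊4/3⌋ = 1, remainder 1
⌊3/1⌋ = 3, remainder 0

[10; 8, 3, 2, 1, 3]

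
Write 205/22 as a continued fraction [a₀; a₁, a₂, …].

[9; 3, 7]

⌊205/22⌋ = 9, remainder 7
⌊22/7⌋ = 3, remainder 1
⌊7/1⌋ = 7, remainder 0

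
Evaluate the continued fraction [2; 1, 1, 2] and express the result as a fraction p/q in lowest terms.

13/5

Start with 2.
1 + 1/(2/1) = 1 + 1/2 = 3/2
1 + 1/(3/2) = 1 + 2/3 = 5/3
2 + 1/(5/3) = 2 + 3/5 = 13/5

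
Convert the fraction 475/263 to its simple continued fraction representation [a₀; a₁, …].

[1; 1, 4, 6, 2, 1, 2]

475 = 1·263 + 212, so a_0 = 1
263 = 1·212 + 51, so a_1 = 1
212 = 4·51 + 8, so a_2 = 4
51 = 6·8 + 3, so a_3 = 6
8 = 2·3 + 2, so a_4 = 2
3 = 1·2 + 1, so a_5 = 1
2 = 2·1 + 0, so a_6 = 2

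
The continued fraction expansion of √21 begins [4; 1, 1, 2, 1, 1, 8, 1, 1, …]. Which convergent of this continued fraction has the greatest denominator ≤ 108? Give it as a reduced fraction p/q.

472/103

a_0 = 4: 4/1  (≤ bound)
a_1 = 1: 5/1  (≤ bound)
a_2 = 1: 9/2  (≤ bound)
a_3 = 2: 23/5  (≤ bound)
a_4 = 1: 32/7  (≤ bound)
a_5 = 1: 55/12  (≤ bound)
a_6 = 8: 472/103  (≤ bound)
a_7 = 1: 527/115  (> 108, stop)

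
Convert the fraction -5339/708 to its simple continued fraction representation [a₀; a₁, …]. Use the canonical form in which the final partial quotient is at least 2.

[-8; 2, 5, 1, 1, 1, 1, 11]

-5339 ÷ 708 → quotient -8, remainder 325
708 ÷ 325 → quotient 2, remainder 58
325 ÷ 58 → quotient 5, remainder 35
58 ÷ 35 → quotient 1, remainder 23
35 ÷ 23 → quotient 1, remainder 12
23 ÷ 12 → quotient 1, remainder 11
12 ÷ 11 → quotient 1, remainder 1
11 ÷ 1 → quotient 11, remainder 0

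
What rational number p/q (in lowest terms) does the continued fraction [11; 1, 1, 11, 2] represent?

553/48

a_0 = 11: 11/1
a_1 = 1: 12/1
a_2 = 1: 23/2
a_3 = 11: 265/23
a_4 = 2: 553/48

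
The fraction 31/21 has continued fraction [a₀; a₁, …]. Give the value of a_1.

⌊31/21⌋ = 1, remainder 10
⌊21/10⌋ = 2, remainder 1

2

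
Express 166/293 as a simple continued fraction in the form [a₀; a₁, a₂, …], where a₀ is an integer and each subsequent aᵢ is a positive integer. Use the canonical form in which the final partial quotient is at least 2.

Apply division with remainder until the remainder is 0:
166 = 0·293 + 166, so a_0 = 0
293 = 1·166 + 127, so a_1 = 1
166 = 1·127 + 39, so a_2 = 1
127 = 3·39 + 10, so a_3 = 3
39 = 3·10 + 9, so a_4 = 3
10 = 1·9 + 1, so a_5 = 1
9 = 9·1 + 0, so a_6 = 9

[0; 1, 1, 3, 3, 1, 9]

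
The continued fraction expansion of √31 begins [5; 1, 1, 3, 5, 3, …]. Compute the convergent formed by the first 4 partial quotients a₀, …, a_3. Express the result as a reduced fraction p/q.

Start with 3.
1 + 1/(3/1) = 1 + 1/3 = 4/3
1 + 1/(4/3) = 1 + 3/4 = 7/4
5 + 1/(7/4) = 5 + 4/7 = 39/7

39/7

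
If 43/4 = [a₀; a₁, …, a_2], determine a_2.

43 ÷ 4 → quotient 10, remainder 3
4 ÷ 3 → quotient 1, remainder 1
3 ÷ 1 → quotient 3, remainder 0

3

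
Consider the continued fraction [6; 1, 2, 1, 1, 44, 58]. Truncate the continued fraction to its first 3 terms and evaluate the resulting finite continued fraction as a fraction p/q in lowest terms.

Build up convergents one term at a time:
a_0 = 6: 6/1
a_1 = 1: 7/1
a_2 = 2: 20/3

20/3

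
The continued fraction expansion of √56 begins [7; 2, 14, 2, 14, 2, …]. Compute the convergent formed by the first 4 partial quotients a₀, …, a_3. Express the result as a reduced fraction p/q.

449/60

Collapse the nested fraction from the inside out:
Start with 2.
14 + 1/(2/1) = 14 + 1/2 = 29/2
2 + 1/(29/2) = 2 + 2/29 = 60/29
7 + 1/(60/29) = 7 + 29/60 = 449/60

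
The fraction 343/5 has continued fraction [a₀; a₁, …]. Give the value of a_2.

1

Apply division with remainder until the remainder is 0:
343 ÷ 5 → quotient 68, remainder 3
5 ÷ 3 → quotient 1, remainder 2
3 ÷ 2 → quotient 1, remainder 1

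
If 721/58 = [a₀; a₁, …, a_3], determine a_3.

721 = 12·58 + 25, so a_0 = 12
58 = 2·25 + 8, so a_1 = 2
25 = 3·8 + 1, so a_2 = 3
8 = 8·1 + 0, so a_3 = 8

8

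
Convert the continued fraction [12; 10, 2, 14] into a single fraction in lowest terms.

3677/304

Starting at the tail and folding back:
Start with 14.
2 + 1/(14/1) = 2 + 1/14 = 29/14
10 + 1/(29/14) = 10 + 14/29 = 304/29
12 + 1/(304/29) = 12 + 29/304 = 3677/304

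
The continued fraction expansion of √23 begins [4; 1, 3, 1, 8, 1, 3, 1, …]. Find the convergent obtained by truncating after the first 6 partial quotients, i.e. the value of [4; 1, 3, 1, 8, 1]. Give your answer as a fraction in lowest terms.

235/49

a_0 = 4: 4/1
a_1 = 1: 5/1
a_2 = 3: 19/4
a_3 = 1: 24/5
a_4 = 8: 211/44
a_5 = 1: 235/49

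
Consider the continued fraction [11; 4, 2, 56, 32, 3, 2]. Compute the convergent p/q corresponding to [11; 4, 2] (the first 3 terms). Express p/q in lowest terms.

101/9

Starting at the tail and folding back:
Start with 2.
4 + 1/(2/1) = 4 + 1/2 = 9/2
11 + 1/(9/2) = 11 + 2/9 = 101/9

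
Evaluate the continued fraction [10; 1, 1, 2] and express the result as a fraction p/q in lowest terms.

Start with 2.
1 + 1/(2/1) = 1 + 1/2 = 3/2
1 + 1/(3/2) = 1 + 2/3 = 5/3
10 + 1/(5/3) = 10 + 3/5 = 53/5

53/5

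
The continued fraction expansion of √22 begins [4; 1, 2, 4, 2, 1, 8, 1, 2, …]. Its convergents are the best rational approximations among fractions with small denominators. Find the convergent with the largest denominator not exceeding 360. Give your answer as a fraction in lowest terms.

List convergents until the denominator exceeds the bound:
a_0 = 4: 4/1  (≤ bound)
a_1 = 1: 5/1  (≤ bound)
a_2 = 2: 14/3  (≤ bound)
a_3 = 4: 61/13  (≤ bound)
a_4 = 2: 136/29  (≤ bound)
a_5 = 1: 197/42  (≤ bound)
a_6 = 8: 1712/365  (> 360, stop)

197/42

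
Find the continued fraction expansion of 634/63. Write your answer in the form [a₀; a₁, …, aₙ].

⌊634/63⌋ = 10, remainder 4
⌊63/4⌋ = 15, remainder 3
⌊4/3⌋ = 1, remainder 1
⌊3/1⌋ = 3, remainder 0

[10; 15, 1, 3]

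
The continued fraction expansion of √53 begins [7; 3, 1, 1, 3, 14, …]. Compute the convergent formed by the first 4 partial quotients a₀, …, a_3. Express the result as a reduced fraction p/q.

Start with 1.
1 + 1/(1/1) = 1 + 1/1 = 2/1
3 + 1/(2/1) = 3 + 1/2 = 7/2
7 + 1/(7/2) = 7 + 2/7 = 51/7

51/7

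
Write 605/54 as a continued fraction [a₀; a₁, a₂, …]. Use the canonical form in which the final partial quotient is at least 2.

[11; 4, 1, 10]

Apply division with remainder until the remainder is 0:
605 = 11·54 + 11, so a_0 = 11
54 = 4·11 + 10, so a_1 = 4
11 = 1·10 + 1, so a_2 = 1
10 = 10·1 + 0, so a_3 = 10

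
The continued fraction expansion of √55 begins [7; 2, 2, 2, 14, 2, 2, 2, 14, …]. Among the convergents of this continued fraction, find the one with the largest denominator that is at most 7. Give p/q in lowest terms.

37/5

List convergents until the denominator exceeds the bound:
a_0 = 7: 7/1  (≤ bound)
a_1 = 2: 15/2  (≤ bound)
a_2 = 2: 37/5  (≤ bound)
a_3 = 2: 89/12  (> 7, stop)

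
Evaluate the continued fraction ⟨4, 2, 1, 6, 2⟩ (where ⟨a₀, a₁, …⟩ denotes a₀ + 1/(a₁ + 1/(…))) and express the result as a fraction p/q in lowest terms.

Starting at the tail and folding back:
Start with 2.
6 + 1/(2/1) = 6 + 1/2 = 13/2
1 + 1/(13/2) = 1 + 2/13 = 15/13
2 + 1/(15/13) = 2 + 13/15 = 43/15
4 + 1/(43/15) = 4 + 15/43 = 187/43

187/43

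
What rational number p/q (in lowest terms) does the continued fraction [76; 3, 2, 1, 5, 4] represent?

18159/238

a_0 = 76: 76/1
a_1 = 3: 229/3
a_2 = 2: 534/7
a_3 = 1: 763/10
a_4 = 5: 4349/57
a_5 = 4: 18159/238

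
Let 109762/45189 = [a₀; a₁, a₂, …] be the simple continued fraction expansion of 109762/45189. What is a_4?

15

Run the Euclidean algorithm, recording each quotient:
⌊109762/45189⌋ = 2, remainder 19384
⌊45189/19384⌋ = 2, remainder 6421
⌊19384/6421⌋ = 3, remainder 121
⌊6421/121⌋ = 53, remainder 8
⌊121/8⌋ = 15, remainder 1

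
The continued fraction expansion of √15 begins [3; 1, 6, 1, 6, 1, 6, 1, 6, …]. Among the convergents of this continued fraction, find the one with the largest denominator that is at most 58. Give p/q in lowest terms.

a_0 = 3: 3/1  (≤ bound)
a_1 = 1: 4/1  (≤ bound)
a_2 = 6: 27/7  (≤ bound)
a_3 = 1: 31/8  (≤ bound)
a_4 = 6: 213/55  (≤ bound)
a_5 = 1: 244/63  (> 58, stop)

213/55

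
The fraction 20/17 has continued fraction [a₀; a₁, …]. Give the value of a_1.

5

20 = 1·17 + 3, so a_0 = 1
17 = 5·3 + 2, so a_1 = 5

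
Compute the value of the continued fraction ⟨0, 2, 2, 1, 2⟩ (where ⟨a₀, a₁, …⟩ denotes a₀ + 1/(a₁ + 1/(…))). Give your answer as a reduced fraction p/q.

8/19

Start with 2.
1 + 1/(2/1) = 1 + 1/2 = 3/2
2 + 1/(3/2) = 2 + 2/3 = 8/3
2 + 1/(8/3) = 2 + 3/8 = 19/8
0 + 1/(19/8) = 0 + 8/19 = 8/19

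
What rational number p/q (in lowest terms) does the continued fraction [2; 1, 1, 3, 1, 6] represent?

a_0 = 2: 2/1
a_1 = 1: 3/1
a_2 = 1: 5/2
a_3 = 3: 18/7
a_4 = 1: 23/9
a_5 = 6: 156/61

156/61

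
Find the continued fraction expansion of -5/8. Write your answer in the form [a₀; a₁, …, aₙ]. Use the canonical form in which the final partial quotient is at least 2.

[-1; 2, 1, 2]

Run the Euclidean algorithm, recording each quotient:
-5 = -1·8 + 3, so a_0 = -1
8 = 2·3 + 2, so a_1 = 2
3 = 1·2 + 1, so a_2 = 1
2 = 2·1 + 0, so a_3 = 2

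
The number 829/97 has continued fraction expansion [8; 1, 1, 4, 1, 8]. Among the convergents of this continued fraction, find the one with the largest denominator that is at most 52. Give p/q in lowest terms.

a_0 = 8: 8/1  (≤ bound)
a_1 = 1: 9/1  (≤ bound)
a_2 = 1: 17/2  (≤ bound)
a_3 = 4: 77/9  (≤ bound)
a_4 = 1: 94/11  (≤ bound)
a_5 = 8: 829/97  (> 52, stop)

94/11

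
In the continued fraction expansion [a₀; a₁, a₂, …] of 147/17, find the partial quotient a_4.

Apply division with remainder until the remainder is 0:
147 = 8·17 + 11, so a_0 = 8
17 = 1·11 + 6, so a_1 = 1
11 = 1·6 + 5, so a_2 = 1
6 = 1·5 + 1, so a_3 = 1
5 = 5·1 + 0, so a_4 = 5

5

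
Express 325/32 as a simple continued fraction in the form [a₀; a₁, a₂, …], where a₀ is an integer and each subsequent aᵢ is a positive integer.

⌊325/32⌋ = 10, remainder 5
⌊32/5⌋ = 6, remainder 2
⌊5/2⌋ = 2, remainder 1
⌊2/1⌋ = 2, remainder 0

[10; 6, 2, 2]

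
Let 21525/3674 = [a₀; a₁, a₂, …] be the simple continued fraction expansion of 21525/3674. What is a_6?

Run the Euclidean algorithm, recording each quotient:
⌊21525/3674⌋ = 5, remainder 3155
⌊3674/3155⌋ = 1, remainder 519
⌊3155/519⌋ = 6, remainder 41
⌊519/41⌋ = 12, remainder 27
⌊41/27⌋ = 1, remainder 14
⌊27/14⌋ = 1, remainder 13
⌊14/13⌋ = 1, remainder 1

1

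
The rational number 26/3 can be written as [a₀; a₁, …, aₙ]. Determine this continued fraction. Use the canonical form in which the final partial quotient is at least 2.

Repeatedly divide and take the remainder:
26 ÷ 3 → quotient 8, remainder 2
3 ÷ 2 → quotient 1, remainder 1
2 ÷ 1 → quotient 2, remainder 0

[8; 1, 2]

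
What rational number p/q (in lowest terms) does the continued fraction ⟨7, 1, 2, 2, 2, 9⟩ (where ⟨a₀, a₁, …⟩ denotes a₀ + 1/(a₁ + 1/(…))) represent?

1233/160

Start with 9.
2 + 1/(9/1) = 2 + 1/9 = 19/9
2 + 1/(19/9) = 2 + 9/19 = 47/19
2 + 1/(47/19) = 2 + 19/47 = 113/47
1 + 1/(113/47) = 1 + 47/113 = 160/113
7 + 1/(160/113) = 7 + 113/160 = 1233/160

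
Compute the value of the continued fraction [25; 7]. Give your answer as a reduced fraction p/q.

176/7

a_0 = 25: 25/1
a_1 = 7: 176/7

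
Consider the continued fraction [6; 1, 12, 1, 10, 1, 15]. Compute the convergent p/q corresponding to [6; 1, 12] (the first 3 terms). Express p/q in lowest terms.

Start with 12.
1 + 1/(12/1) = 1 + 1/12 = 13/12
6 + 1/(13/12) = 6 + 12/13 = 90/13

90/13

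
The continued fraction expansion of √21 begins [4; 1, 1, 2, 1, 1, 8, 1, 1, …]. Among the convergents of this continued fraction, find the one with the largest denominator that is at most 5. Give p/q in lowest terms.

23/5

List convergents until the denominator exceeds the bound:
a_0 = 4: 4/1  (≤ bound)
a_1 = 1: 5/1  (≤ bound)
a_2 = 1: 9/2  (≤ bound)
a_3 = 2: 23/5  (≤ bound)
a_4 = 1: 32/7  (> 5, stop)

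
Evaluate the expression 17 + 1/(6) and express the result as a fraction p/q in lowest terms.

103/6

Work from the innermost term outward:
Start with 6.
17 + 1/(6/1) = 17 + 1/6 = 103/6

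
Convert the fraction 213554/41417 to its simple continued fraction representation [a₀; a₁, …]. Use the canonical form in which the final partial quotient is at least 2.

213554 = 5·41417 + 6469, so a_0 = 5
41417 = 6·6469 + 2603, so a_1 = 6
6469 = 2·2603 + 1263, so a_2 = 2
2603 = 2·1263 + 77, so a_3 = 2
1263 = 16·77 + 31, so a_4 = 16
77 = 2·31 + 15, so a_5 = 2
31 = 2·15 + 1, so a_6 = 2
15 = 15·1 + 0, so a_7 = 15

[5; 6, 2, 2, 16, 2, 2, 15]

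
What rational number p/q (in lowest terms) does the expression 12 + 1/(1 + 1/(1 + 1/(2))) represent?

63/5

Compute successive convergents:
a_0 = 12: 12/1
a_1 = 1: 13/1
a_2 = 1: 25/2
a_3 = 2: 63/5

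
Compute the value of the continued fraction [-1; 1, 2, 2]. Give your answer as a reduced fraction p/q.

Starting at the tail and folding back:
Start with 2.
2 + 1/(2/1) = 2 + 1/2 = 5/2
1 + 1/(5/2) = 1 + 2/5 = 7/5
-1 + 1/(7/5) = -1 + 5/7 = -2/7

-2/7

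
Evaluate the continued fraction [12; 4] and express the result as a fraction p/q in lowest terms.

Start with 4.
12 + 1/(4/1) = 12 + 1/4 = 49/4

49/4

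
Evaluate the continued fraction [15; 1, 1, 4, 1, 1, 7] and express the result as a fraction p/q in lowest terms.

Build up convergents one term at a time:
a_0 = 15: 15/1
a_1 = 1: 16/1
a_2 = 1: 31/2
a_3 = 4: 140/9
a_4 = 1: 171/11
a_5 = 1: 311/20
a_6 = 7: 2348/151

2348/151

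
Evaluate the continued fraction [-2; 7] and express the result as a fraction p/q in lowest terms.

Start with 7.
-2 + 1/(7/1) = -2 + 1/7 = -13/7

-13/7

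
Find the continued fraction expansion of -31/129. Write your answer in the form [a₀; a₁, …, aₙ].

⌊-31/129⌋ = -1, remainder 98
⌊129/98⌋ = 1, remainder 31
⌊98/31⌋ = 3, remainder 5
⌊31/5⌋ = 6, remainder 1
⌊5/1⌋ = 5, remainder 0

[-1; 1, 3, 6, 5]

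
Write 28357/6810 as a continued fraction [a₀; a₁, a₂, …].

[4; 6, 10, 2, 1, 11, 3]

Run the Euclidean algorithm, recording each quotient:
28357 ÷ 6810 → quotient 4, remainder 1117
6810 ÷ 1117 → quotient 6, remainder 108
1117 ÷ 108 → quotient 10, remainder 37
108 ÷ 37 → quotient 2, remainder 34
37 ÷ 34 → quotient 1, remainder 3
34 ÷ 3 → quotient 11, remainder 1
3 ÷ 1 → quotient 3, remainder 0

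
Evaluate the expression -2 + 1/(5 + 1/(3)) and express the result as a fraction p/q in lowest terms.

a_0 = -2: -2/1
a_1 = 5: -9/5
a_2 = 3: -29/16

-29/16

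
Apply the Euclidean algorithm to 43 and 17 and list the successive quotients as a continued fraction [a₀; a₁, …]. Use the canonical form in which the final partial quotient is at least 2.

[2; 1, 1, 8]

43 = 2·17 + 9, so a_0 = 2
17 = 1·9 + 8, so a_1 = 1
9 = 1·8 + 1, so a_2 = 1
8 = 8·1 + 0, so a_3 = 8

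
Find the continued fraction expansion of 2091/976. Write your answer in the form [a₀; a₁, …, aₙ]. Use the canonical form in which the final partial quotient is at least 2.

Repeatedly divide and take the remainder:
2091 ÷ 976 → quotient 2, remainder 139
976 ÷ 139 → quotient 7, remainder 3
139 ÷ 3 → quotient 46, remainder 1
3 ÷ 1 → quotient 3, remainder 0

[2; 7, 46, 3]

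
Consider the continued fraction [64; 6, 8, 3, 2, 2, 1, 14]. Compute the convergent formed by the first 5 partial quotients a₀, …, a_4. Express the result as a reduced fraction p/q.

22778/355

Collapse the nested fraction from the inside out:
Start with 2.
3 + 1/(2/1) = 3 + 1/2 = 7/2
8 + 1/(7/2) = 8 + 2/7 = 58/7
6 + 1/(58/7) = 6 + 7/58 = 355/58
64 + 1/(355/58) = 64 + 58/355 = 22778/355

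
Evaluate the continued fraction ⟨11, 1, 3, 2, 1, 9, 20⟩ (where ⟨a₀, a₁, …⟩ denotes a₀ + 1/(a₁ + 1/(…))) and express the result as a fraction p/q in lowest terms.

Compute successive convergents:
a_0 = 11: 11/1
a_1 = 1: 12/1
a_2 = 3: 47/4
a_3 = 2: 106/9
a_4 = 1: 153/13
a_5 = 9: 1483/126
a_6 = 20: 29813/2533

29813/2533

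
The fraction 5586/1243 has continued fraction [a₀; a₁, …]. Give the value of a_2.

5586 ÷ 1243 → quotient 4, remainder 614
1243 ÷ 614 → quotient 2, remainder 15
614 ÷ 15 → quotient 40, remainder 14

40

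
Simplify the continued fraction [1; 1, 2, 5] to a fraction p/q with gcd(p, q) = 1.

27/16

a_0 = 1: 1/1
a_1 = 1: 2/1
a_2 = 2: 5/3
a_3 = 5: 27/16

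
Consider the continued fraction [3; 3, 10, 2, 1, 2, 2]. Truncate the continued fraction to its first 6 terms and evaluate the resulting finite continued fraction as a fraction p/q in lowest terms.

854/257

Start with 2.
1 + 1/(2/1) = 1 + 1/2 = 3/2
2 + 1/(3/2) = 2 + 2/3 = 8/3
10 + 1/(8/3) = 10 + 3/8 = 83/8
3 + 1/(83/8) = 3 + 8/83 = 257/83
3 + 1/(257/83) = 3 + 83/257 = 854/257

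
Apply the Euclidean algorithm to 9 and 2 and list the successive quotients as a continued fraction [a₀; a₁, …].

[4; 2]

⌊9/2⌋ = 4, remainder 1
⌊2/1⌋ = 2, remainder 0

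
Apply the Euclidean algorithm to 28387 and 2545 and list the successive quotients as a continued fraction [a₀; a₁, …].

[11; 6, 2, 32, 6]

28387 ÷ 2545 → quotient 11, remainder 392
2545 ÷ 392 → quotient 6, remainder 193
392 ÷ 193 → quotient 2, remainder 6
193 ÷ 6 → quotient 32, remainder 1
6 ÷ 1 → quotient 6, remainder 0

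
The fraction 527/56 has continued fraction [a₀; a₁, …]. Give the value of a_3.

3

527 = 9·56 + 23, so a_0 = 9
56 = 2·23 + 10, so a_1 = 2
23 = 2·10 + 3, so a_2 = 2
10 = 3·3 + 1, so a_3 = 3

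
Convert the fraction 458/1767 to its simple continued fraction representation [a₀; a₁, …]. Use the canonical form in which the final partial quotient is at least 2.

[0; 3, 1, 6, 21, 1, 2]

458 = 0·1767 + 458, so a_0 = 0
1767 = 3·458 + 393, so a_1 = 3
458 = 1·393 + 65, so a_2 = 1
393 = 6·65 + 3, so a_3 = 6
65 = 21·3 + 2, so a_4 = 21
3 = 1·2 + 1, so a_5 = 1
2 = 2·1 + 0, so a_6 = 2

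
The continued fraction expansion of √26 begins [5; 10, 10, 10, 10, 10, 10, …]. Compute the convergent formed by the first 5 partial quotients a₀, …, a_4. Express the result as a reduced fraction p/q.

52525/10301

Start with 10.
10 + 1/(10/1) = 10 + 1/10 = 101/10
10 + 1/(101/10) = 10 + 10/101 = 1020/101
10 + 1/(1020/101) = 10 + 101/1020 = 10301/1020
5 + 1/(10301/1020) = 5 + 1020/10301 = 52525/10301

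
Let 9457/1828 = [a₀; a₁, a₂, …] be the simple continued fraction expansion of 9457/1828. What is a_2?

9457 = 5·1828 + 317, so a_0 = 5
1828 = 5·317 + 243, so a_1 = 5
317 = 1·243 + 74, so a_2 = 1

1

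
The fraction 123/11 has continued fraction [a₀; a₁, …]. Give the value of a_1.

⌊123/11⌋ = 11, remainder 2
⌊11/2⌋ = 5, remainder 1

5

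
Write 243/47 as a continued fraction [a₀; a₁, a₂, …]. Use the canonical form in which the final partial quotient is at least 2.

243 = 5·47 + 8, so a_0 = 5
47 = 5·8 + 7, so a_1 = 5
8 = 1·7 + 1, so a_2 = 1
7 = 7·1 + 0, so a_3 = 7

[5; 5, 1, 7]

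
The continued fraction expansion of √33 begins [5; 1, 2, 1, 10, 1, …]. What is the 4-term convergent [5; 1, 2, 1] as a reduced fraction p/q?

a_0 = 5: 5/1
a_1 = 1: 6/1
a_2 = 2: 17/3
a_3 = 1: 23/4

23/4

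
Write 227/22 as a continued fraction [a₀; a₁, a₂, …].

[10; 3, 7]

227 = 10·22 + 7, so a_0 = 10
22 = 3·7 + 1, so a_1 = 3
7 = 7·1 + 0, so a_2 = 7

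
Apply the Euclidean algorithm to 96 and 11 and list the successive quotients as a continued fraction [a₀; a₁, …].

[8; 1, 2, 1, 2]

96 ÷ 11 → quotient 8, remainder 8
11 ÷ 8 → quotient 1, remainder 3
8 ÷ 3 → quotient 2, remainder 2
3 ÷ 2 → quotient 1, remainder 1
2 ÷ 1 → quotient 2, remainder 0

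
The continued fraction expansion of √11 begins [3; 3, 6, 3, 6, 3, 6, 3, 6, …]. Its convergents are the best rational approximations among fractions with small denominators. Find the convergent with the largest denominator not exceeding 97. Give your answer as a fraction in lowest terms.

199/60

a_0 = 3: 3/1  (≤ bound)
a_1 = 3: 10/3  (≤ bound)
a_2 = 6: 63/19  (≤ bound)
a_3 = 3: 199/60  (≤ bound)
a_4 = 6: 1257/379  (> 97, stop)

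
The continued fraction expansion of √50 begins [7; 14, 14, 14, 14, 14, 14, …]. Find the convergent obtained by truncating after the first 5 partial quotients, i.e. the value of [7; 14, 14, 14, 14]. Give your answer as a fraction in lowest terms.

275807/39005

Start with 14.
14 + 1/(14/1) = 14 + 1/14 = 197/14
14 + 1/(197/14) = 14 + 14/197 = 2772/197
14 + 1/(2772/197) = 14 + 197/2772 = 39005/2772
7 + 1/(39005/2772) = 7 + 2772/39005 = 275807/39005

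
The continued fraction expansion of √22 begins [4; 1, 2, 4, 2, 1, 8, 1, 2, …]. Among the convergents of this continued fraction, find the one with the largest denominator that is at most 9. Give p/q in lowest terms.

List convergents until the denominator exceeds the bound:
a_0 = 4: 4/1  (≤ bound)
a_1 = 1: 5/1  (≤ bound)
a_2 = 2: 14/3  (≤ bound)
a_3 = 4: 61/13  (> 9, stop)

14/3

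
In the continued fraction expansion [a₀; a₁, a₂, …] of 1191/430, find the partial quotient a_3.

1191 = 2·430 + 331, so a_0 = 2
430 = 1·331 + 99, so a_1 = 1
331 = 3·99 + 34, so a_2 = 3
99 = 2·34 + 31, so a_3 = 2

2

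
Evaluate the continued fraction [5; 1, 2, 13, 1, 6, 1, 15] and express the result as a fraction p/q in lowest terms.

a_0 = 5: 5/1
a_1 = 1: 6/1
a_2 = 2: 17/3
a_3 = 13: 227/40
a_4 = 1: 244/43
a_5 = 6: 1691/298
a_6 = 1: 1935/341
a_7 = 15: 30716/5413

30716/5413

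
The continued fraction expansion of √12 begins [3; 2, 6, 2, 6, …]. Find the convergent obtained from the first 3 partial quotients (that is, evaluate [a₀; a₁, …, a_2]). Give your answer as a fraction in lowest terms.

Start with 6.
2 + 1/(6/1) = 2 + 1/6 = 13/6
3 + 1/(13/6) = 3 + 6/13 = 45/13

45/13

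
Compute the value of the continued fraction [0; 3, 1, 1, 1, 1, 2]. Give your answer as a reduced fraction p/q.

Build up convergents one term at a time:
a_0 = 0: 0/1
a_1 = 3: 1/3
a_2 = 1: 1/4
a_3 = 1: 2/7
a_4 = 1: 3/11
a_5 = 1: 5/18
a_6 = 2: 13/47

13/47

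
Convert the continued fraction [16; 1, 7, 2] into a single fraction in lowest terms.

Start with 2.
7 + 1/(2/1) = 7 + 1/2 = 15/2
1 + 1/(15/2) = 1 + 2/15 = 17/15
16 + 1/(17/15) = 16 + 15/17 = 287/17

287/17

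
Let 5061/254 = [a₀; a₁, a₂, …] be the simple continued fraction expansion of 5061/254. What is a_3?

⌊5061/254⌋ = 19, remainder 235
⌊254/235⌋ = 1, remainder 19
⌊235/19⌋ = 12, remainder 7
⌊19/7⌋ = 2, remainder 5

2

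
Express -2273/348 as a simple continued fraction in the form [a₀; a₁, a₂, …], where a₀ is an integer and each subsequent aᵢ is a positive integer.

[-7; 2, 7, 2, 2, 4]

-2273 ÷ 348 → quotient -7, remainder 163
348 ÷ 163 → quotient 2, remainder 22
163 ÷ 22 → quotient 7, remainder 9
22 ÷ 9 → quotient 2, remainder 4
9 ÷ 4 → quotient 2, remainder 1
4 ÷ 1 → quotient 4, remainder 0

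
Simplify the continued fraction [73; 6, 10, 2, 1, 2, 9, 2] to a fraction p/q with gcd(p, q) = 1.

Build up convergents one term at a time:
a_0 = 73: 73/1
a_1 = 6: 439/6
a_2 = 10: 4463/61
a_3 = 2: 9365/128
a_4 = 1: 13828/189
a_5 = 2: 37021/506
a_6 = 9: 347017/4743
a_7 = 2: 731055/9992

731055/9992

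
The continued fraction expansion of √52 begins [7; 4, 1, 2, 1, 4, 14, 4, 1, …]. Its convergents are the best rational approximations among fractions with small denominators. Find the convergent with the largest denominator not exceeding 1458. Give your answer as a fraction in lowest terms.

a_0 = 7: 7/1  (≤ bound)
a_1 = 4: 29/4  (≤ bound)
a_2 = 1: 36/5  (≤ bound)
a_3 = 2: 101/14  (≤ bound)
a_4 = 1: 137/19  (≤ bound)
a_5 = 4: 649/90  (≤ bound)
a_6 = 14: 9223/1279  (≤ bound)
a_7 = 4: 37541/5206  (> 1458, stop)

9223/1279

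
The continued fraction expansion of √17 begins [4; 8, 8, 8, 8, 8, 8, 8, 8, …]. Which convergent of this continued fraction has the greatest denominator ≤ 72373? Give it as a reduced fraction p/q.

a_0 = 4: 4/1  (≤ bound)
a_1 = 8: 33/8  (≤ bound)
a_2 = 8: 268/65  (≤ bound)
a_3 = 8: 2177/528  (≤ bound)
a_4 = 8: 17684/4289  (≤ bound)
a_5 = 8: 143649/34840  (≤ bound)
a_6 = 8: 1166876/283009  (> 72373, stop)

143649/34840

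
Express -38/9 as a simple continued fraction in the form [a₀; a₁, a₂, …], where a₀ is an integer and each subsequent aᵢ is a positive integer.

Apply division with remainder until the remainder is 0:
-38 ÷ 9 → quotient -5, remainder 7
9 ÷ 7 → quotient 1, remainder 2
7 ÷ 2 → quotient 3, remainder 1
2 ÷ 1 → quotient 2, remainder 0

[-5; 1, 3, 2]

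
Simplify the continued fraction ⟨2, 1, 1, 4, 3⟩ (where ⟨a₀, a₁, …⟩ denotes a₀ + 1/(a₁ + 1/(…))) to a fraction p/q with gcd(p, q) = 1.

Work from the innermost term outward:
Start with 3.
4 + 1/(3/1) = 4 + 1/3 = 13/3
1 + 1/(13/3) = 1 + 3/13 = 16/13
1 + 1/(16/13) = 1 + 13/16 = 29/16
2 + 1/(29/16) = 2 + 16/29 = 74/29

74/29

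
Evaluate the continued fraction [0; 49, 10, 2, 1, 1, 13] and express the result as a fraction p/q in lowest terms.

a_0 = 0: 0/1
a_1 = 49: 1/49
a_2 = 10: 10/491
a_3 = 2: 21/1031
a_4 = 1: 31/1522
a_5 = 1: 52/2553
a_6 = 13: 707/34711

707/34711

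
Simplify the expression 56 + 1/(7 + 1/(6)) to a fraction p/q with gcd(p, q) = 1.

Work from the innermost term outward:
Start with 6.
7 + 1/(6/1) = 7 + 1/6 = 43/6
56 + 1/(43/6) = 56 + 6/43 = 2414/43

2414/43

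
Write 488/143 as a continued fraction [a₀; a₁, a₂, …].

[3; 2, 2, 2, 1, 3, 2]

488 ÷ 143 → quotient 3, remainder 59
143 ÷ 59 → quotient 2, remainder 25
59 ÷ 25 → quotient 2, remainder 9
25 ÷ 9 → quotient 2, remainder 7
9 ÷ 7 → quotient 1, remainder 2
7 ÷ 2 → quotient 3, remainder 1
2 ÷ 1 → quotient 2, remainder 0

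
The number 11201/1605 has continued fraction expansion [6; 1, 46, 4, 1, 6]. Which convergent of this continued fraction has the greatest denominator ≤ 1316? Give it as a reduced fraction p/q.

List convergents until the denominator exceeds the bound:
a_0 = 6: 6/1  (≤ bound)
a_1 = 1: 7/1  (≤ bound)
a_2 = 46: 328/47  (≤ bound)
a_3 = 4: 1319/189  (≤ bound)
a_4 = 1: 1647/236  (≤ bound)
a_5 = 6: 11201/1605  (> 1316, stop)

1647/236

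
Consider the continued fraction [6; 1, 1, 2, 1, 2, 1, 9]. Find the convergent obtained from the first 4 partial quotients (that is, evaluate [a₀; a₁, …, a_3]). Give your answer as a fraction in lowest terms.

Work from the innermost term outward:
Start with 2.
1 + 1/(2/1) = 1 + 1/2 = 3/2
1 + 1/(3/2) = 1 + 2/3 = 5/3
6 + 1/(5/3) = 6 + 3/5 = 33/5

33/5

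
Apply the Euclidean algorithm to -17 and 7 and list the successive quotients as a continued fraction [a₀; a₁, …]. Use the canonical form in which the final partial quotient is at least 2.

-17 ÷ 7 → quotient -3, remainder 4
7 ÷ 4 → quotient 1, remainder 3
4 ÷ 3 → quotient 1, remainder 1
3 ÷ 1 → quotient 3, remainder 0

[-3; 1, 1, 3]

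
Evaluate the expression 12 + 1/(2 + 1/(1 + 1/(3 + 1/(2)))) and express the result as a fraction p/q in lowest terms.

a_0 = 12: 12/1
a_1 = 2: 25/2
a_2 = 1: 37/3
a_3 = 3: 136/11
a_4 = 2: 309/25

309/25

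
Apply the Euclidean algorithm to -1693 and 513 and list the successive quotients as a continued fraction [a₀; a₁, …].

[-4; 1, 2, 3, 51]

Repeatedly divide and take the remainder:
⌊-1693/513⌋ = -4, remainder 359
⌊513/359⌋ = 1, remainder 154
⌊359/154⌋ = 2, remainder 51
⌊154/51⌋ = 3, remainder 1
⌊51/1⌋ = 51, remainder 0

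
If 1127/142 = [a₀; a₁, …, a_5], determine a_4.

3

Run the Euclidean algorithm, recording each quotient:
1127 = 7·142 + 133, so a_0 = 7
142 = 1·133 + 9, so a_1 = 1
133 = 14·9 + 7, so a_2 = 14
9 = 1·7 + 2, so a_3 = 1
7 = 3·2 + 1, so a_4 = 3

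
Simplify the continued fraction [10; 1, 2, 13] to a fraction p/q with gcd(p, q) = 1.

Start with 13.
2 + 1/(13/1) = 2 + 1/13 = 27/13
1 + 1/(27/13) = 1 + 13/27 = 40/27
10 + 1/(40/27) = 10 + 27/40 = 427/40

427/40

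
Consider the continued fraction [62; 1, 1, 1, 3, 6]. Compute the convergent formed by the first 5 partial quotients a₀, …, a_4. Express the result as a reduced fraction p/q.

689/11

Work from the innermost term outward:
Start with 3.
1 + 1/(3/1) = 1 + 1/3 = 4/3
1 + 1/(4/3) = 1 + 3/4 = 7/4
1 + 1/(7/4) = 1 + 4/7 = 11/7
62 + 1/(11/7) = 62 + 7/11 = 689/11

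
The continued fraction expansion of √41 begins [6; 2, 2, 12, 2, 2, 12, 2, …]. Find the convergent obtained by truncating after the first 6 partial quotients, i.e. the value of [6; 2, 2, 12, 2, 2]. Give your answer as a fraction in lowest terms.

Start with 2.
2 + 1/(2/1) = 2 + 1/2 = 5/2
12 + 1/(5/2) = 12 + 2/5 = 62/5
2 + 1/(62/5) = 2 + 5/62 = 129/62
2 + 1/(129/62) = 2 + 62/129 = 320/129
6 + 1/(320/129) = 6 + 129/320 = 2049/320

2049/320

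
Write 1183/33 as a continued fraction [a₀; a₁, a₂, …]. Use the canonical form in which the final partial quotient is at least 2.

⌊1183/33⌋ = 35, remainder 28
⌊33/28⌋ = 1, remainder 5
⌊28/5⌋ = 5, remainder 3
⌊5/3⌋ = 1, remainder 2
⌊3/2⌋ = 1, remainder 1
⌊2/1⌋ = 2, remainder 0

[35; 1, 5, 1, 1, 2]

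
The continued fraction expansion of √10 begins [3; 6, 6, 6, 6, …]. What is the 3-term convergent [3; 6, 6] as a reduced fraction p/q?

117/37

Build up convergents one term at a time:
a_0 = 3: 3/1
a_1 = 6: 19/6
a_2 = 6: 117/37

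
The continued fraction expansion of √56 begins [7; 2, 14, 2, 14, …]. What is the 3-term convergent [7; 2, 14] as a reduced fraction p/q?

a_0 = 7: 7/1
a_1 = 2: 15/2
a_2 = 14: 217/29

217/29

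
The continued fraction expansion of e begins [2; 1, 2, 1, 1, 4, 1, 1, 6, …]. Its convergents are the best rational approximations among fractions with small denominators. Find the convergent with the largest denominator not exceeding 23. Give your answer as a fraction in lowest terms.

a_0 = 2: 2/1  (≤ bound)
a_1 = 1: 3/1  (≤ bound)
a_2 = 2: 8/3  (≤ bound)
a_3 = 1: 11/4  (≤ bound)
a_4 = 1: 19/7  (≤ bound)
a_5 = 4: 87/32  (> 23, stop)

19/7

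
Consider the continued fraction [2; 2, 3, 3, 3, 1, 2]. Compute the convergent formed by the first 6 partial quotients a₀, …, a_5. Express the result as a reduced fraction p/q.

a_0 = 2: 2/1
a_1 = 2: 5/2
a_2 = 3: 17/7
a_3 = 3: 56/23
a_4 = 3: 185/76
a_5 = 1: 241/99

241/99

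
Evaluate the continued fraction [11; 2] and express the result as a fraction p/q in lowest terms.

a_0 = 11: 11/1
a_1 = 2: 23/2

23/2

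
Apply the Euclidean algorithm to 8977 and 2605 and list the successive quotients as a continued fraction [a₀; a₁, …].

⌊8977/2605⌋ = 3, remainder 1162
⌊2605/1162⌋ = 2, remainder 281
⌊1162/281⌋ = 4, remainder 38
⌊281/38⌋ = 7, remainder 15
⌊38/15⌋ = 2, remainder 8
⌊15/8⌋ = 1, remainder 7
⌊8/7⌋ = 1, remainder 1
⌊7/1⌋ = 7, remainder 0

[3; 2, 4, 7, 2, 1, 1, 7]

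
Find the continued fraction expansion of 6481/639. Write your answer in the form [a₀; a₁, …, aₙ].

⌊6481/639⌋ = 10, remainder 91
⌊639/91⌋ = 7, remainder 2
⌊91/2⌋ = 45, remainder 1
⌊2/1⌋ = 2, remainder 0

[10; 7, 45, 2]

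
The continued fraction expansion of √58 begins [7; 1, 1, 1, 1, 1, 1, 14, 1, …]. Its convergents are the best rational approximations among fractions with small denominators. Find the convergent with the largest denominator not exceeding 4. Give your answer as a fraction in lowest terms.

23/3

a_0 = 7: 7/1  (≤ bound)
a_1 = 1: 8/1  (≤ bound)
a_2 = 1: 15/2  (≤ bound)
a_3 = 1: 23/3  (≤ bound)
a_4 = 1: 38/5  (> 4, stop)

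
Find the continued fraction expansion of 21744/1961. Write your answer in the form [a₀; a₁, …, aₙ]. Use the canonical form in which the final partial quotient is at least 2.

[11; 11, 2, 1, 57]

Run the Euclidean algorithm, recording each quotient:
⌊21744/1961⌋ = 11, remainder 173
⌊1961/173⌋ = 11, remainder 58
⌊173/58⌋ = 2, remainder 57
⌊58/57⌋ = 1, remainder 1
⌊57/1⌋ = 57, remainder 0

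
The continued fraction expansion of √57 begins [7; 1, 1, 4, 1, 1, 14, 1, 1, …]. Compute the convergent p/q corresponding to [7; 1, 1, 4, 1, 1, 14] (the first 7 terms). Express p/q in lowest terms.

Starting at the tail and folding back:
Start with 14.
1 + 1/(14/1) = 1 + 1/14 = 15/14
1 + 1/(15/14) = 1 + 14/15 = 29/15
4 + 1/(29/15) = 4 + 15/29 = 131/29
1 + 1/(131/29) = 1 + 29/131 = 160/131
1 + 1/(160/131) = 1 + 131/160 = 291/160
7 + 1/(291/160) = 7 + 160/291 = 2197/291

2197/291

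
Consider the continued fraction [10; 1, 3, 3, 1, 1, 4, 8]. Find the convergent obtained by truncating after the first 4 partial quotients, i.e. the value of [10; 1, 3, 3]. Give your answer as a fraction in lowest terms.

Collapse the nested fraction from the inside out:
Start with 3.
3 + 1/(3/1) = 3 + 1/3 = 10/3
1 + 1/(10/3) = 1 + 3/10 = 13/10
10 + 1/(13/10) = 10 + 10/13 = 140/13

140/13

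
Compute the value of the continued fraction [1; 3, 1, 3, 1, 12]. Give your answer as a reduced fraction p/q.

307/243

a_0 = 1: 1/1
a_1 = 3: 4/3
a_2 = 1: 5/4
a_3 = 3: 19/15
a_4 = 1: 24/19
a_5 = 12: 307/243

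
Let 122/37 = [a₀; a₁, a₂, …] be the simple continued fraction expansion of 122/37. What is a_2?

Run the Euclidean algorithm, recording each quotient:
122 = 3·37 + 11, so a_0 = 3
37 = 3·11 + 4, so a_1 = 3
11 = 2·4 + 3, so a_2 = 2

2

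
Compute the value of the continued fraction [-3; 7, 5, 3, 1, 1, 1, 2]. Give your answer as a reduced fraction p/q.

-3147/1100

Work from the innermost term outward:
Start with 2.
1 + 1/(2/1) = 1 + 1/2 = 3/2
1 + 1/(3/2) = 1 + 2/3 = 5/3
1 + 1/(5/3) = 1 + 3/5 = 8/5
3 + 1/(8/5) = 3 + 5/8 = 29/8
5 + 1/(29/8) = 5 + 8/29 = 153/29
7 + 1/(153/29) = 7 + 29/153 = 1100/153
-3 + 1/(1100/153) = -3 + 153/1100 = -3147/1100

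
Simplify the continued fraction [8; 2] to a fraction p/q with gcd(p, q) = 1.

Starting at the tail and folding back:
Start with 2.
8 + 1/(2/1) = 8 + 1/2 = 17/2

17/2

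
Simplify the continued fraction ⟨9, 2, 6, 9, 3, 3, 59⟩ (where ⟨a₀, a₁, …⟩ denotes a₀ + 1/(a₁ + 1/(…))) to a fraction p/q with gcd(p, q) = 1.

689612/72881

Starting at the tail and folding back:
Start with 59.
3 + 1/(59/1) = 3 + 1/59 = 178/59
3 + 1/(178/59) = 3 + 59/178 = 593/178
9 + 1/(593/178) = 9 + 178/593 = 5515/593
6 + 1/(5515/593) = 6 + 593/5515 = 33683/5515
2 + 1/(33683/5515) = 2 + 5515/33683 = 72881/33683
9 + 1/(72881/33683) = 9 + 33683/72881 = 689612/72881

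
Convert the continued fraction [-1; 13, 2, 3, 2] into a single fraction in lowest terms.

-199/215

a_0 = -1: -1/1
a_1 = 13: -12/13
a_2 = 2: -25/27
a_3 = 3: -87/94
a_4 = 2: -199/215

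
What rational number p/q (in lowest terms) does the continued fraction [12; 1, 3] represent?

Use the convergent recurrence hₖ = aₖ·hₖ₋₁ + hₖ₋₂ (and likewise for the denominators kₖ):
a_0 = 12: 12/1
a_1 = 1: 13/1
a_2 = 3: 51/4

51/4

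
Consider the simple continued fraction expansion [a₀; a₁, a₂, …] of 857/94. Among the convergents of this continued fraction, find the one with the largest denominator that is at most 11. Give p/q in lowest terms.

82/9

List convergents until the denominator exceeds the bound:
a_0 = 9: 9/1  (≤ bound)
a_1 = 8: 73/8  (≤ bound)
a_2 = 1: 82/9  (≤ bound)
a_3 = 1: 155/17  (> 11, stop)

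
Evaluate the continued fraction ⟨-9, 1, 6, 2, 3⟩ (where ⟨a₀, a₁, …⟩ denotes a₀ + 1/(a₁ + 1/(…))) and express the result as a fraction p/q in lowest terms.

-423/52

Start with 3.
2 + 1/(3/1) = 2 + 1/3 = 7/3
6 + 1/(7/3) = 6 + 3/7 = 45/7
1 + 1/(45/7) = 1 + 7/45 = 52/45
-9 + 1/(52/45) = -9 + 45/52 = -423/52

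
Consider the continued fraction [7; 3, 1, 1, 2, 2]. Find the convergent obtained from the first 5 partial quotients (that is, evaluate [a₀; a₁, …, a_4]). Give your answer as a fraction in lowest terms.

Start with 2.
1 + 1/(2/1) = 1 + 1/2 = 3/2
1 + 1/(3/2) = 1 + 2/3 = 5/3
3 + 1/(5/3) = 3 + 3/5 = 18/5
7 + 1/(18/5) = 7 + 5/18 = 131/18

131/18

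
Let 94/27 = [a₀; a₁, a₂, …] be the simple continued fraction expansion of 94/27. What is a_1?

Apply division with remainder until the remainder is 0:
⌊94/27⌋ = 3, remainder 13
⌊27/13⌋ = 2, remainder 1

2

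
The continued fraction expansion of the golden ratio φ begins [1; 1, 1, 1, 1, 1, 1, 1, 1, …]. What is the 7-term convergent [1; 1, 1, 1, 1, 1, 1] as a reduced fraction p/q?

Work from the innermost term outward:
Start with 1.
1 + 1/(1/1) = 1 + 1/1 = 2/1
1 + 1/(2/1) = 1 + 1/2 = 3/2
1 + 1/(3/2) = 1 + 2/3 = 5/3
1 + 1/(5/3) = 1 + 3/5 = 8/5
1 + 1/(8/5) = 1 + 5/8 = 13/8
1 + 1/(13/8) = 1 + 8/13 = 21/13

21/13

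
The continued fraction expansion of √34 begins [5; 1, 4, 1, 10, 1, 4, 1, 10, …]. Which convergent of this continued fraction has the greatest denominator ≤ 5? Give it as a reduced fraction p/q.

a_0 = 5: 5/1  (≤ bound)
a_1 = 1: 6/1  (≤ bound)
a_2 = 4: 29/5  (≤ bound)
a_3 = 1: 35/6  (> 5, stop)

29/5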